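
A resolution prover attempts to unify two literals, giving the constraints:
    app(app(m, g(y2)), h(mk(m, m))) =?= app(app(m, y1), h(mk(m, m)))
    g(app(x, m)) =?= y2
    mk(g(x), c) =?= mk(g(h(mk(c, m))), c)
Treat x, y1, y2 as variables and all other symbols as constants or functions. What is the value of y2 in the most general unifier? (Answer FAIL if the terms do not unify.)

Decompose app/2: app(m, g(y2)) =?= app(m, y1),  h(mk(m, m)) =?= h(mk(m, m)).
Decompose app/2: m =?= m,  g(y2) =?= y1.
Delete trivial equation m =?= m.
Bind y1 := g(y2); no other remaining equation mentions y1.
Delete trivial equation h(mk(m, m)) =?= h(mk(m, m)).
Bind y2 := g(app(x, m)); no other remaining equation mentions y2. Substituting into the earlier binding gives y1 := g(g(app(x, m))).
Decompose mk/2: g(x) =?= g(h(mk(c, m))),  c =?= c.
Decompose g/1: x =?= h(mk(c, m)).
Bind x := h(mk(c, m)); no other remaining equation mentions x. Substituting into the earlier bindings gives y1 := g(g(app(h(mk(c, m)), m))), y2 := g(app(h(mk(c, m)), m)).
Delete trivial equation c =?= c.
MGU = { y1 ↦ g(g(app(h(mk(c, m)), m))), y2 ↦ g(app(h(mk(c, m)), m)), x ↦ h(mk(c, m)) }, so y2 ↦ g(app(h(mk(c, m)), m)).

g(app(h(mk(c, m)), m))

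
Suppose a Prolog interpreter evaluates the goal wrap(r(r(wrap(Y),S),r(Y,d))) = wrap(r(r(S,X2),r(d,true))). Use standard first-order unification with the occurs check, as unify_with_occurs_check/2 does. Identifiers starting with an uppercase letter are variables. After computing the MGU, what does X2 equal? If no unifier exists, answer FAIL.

FAIL

Decompose wrap/1: r(r(wrap(Y),S),r(Y,d)) = r(r(S,X2),r(d,true)).
Decompose r/2: r(wrap(Y),S) = r(S,X2),  r(Y,d) = r(d,true).
Decompose r/2: wrap(Y) = S,  S = X2.
Bind S := wrap(Y); substituting into the one remaining equation that mentions S gives: wrap(Y) = X2.
Bind X2 := wrap(Y); no other remaining equation mentions X2.
Decompose r/2: Y = d,  d = true.
Bind Y := d; no other remaining equation mentions Y. Substituting into the earlier bindings gives S := wrap(d), X2 := wrap(d).
Clash: constants d and true differ; no unifier exists.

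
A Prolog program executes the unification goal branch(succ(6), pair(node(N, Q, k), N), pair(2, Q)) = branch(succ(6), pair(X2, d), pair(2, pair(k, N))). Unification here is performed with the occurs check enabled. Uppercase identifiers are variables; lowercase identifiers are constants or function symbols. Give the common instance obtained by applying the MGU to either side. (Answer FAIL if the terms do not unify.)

Decompose branch/3: succ(6) = succ(6),  pair(node(N, Q, k), N) = pair(X2, d),  pair(2, Q) = pair(2, pair(k, N)).
Delete trivial equation succ(6) = succ(6).
Decompose pair/2: node(N, Q, k) = X2,  N = d.
Bind X2 := node(N, Q, k); no other remaining equation mentions X2.
Bind N := d; substituting into the remaining equation gives: pair(2, Q) = pair(2, pair(k, d)). Substituting into the earlier binding gives X2 := node(d, Q, k).
Decompose pair/2: 2 = 2,  Q = pair(k, d).
Delete trivial equation 2 = 2.
Bind Q := pair(k, d). Substituting into the earlier binding gives X2 := node(d, pair(k, d), k).
Applying the MGU to either side gives branch(succ(6), pair(node(d, pair(k, d), k), d), pair(2, pair(k, d))).

branch(succ(6), pair(node(d, pair(k, d), k), d), pair(2, pair(k, d)))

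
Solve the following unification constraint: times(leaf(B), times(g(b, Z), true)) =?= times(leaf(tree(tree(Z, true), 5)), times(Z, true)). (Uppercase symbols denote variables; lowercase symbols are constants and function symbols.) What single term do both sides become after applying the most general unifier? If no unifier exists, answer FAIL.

Decompose times/2: leaf(B) =?= leaf(tree(tree(Z, true), 5)),  times(g(b, Z), true) =?= times(Z, true).
Decompose leaf/1: B =?= tree(tree(Z, true), 5).
Bind B := tree(tree(Z, true), 5); no other remaining equation mentions B.
Decompose times/2: g(b, Z) =?= Z,  true =?= true.
Occurs check fails: Z occurs in g(b, Z); the equation Z =?= g(b, Z) has no finite solution.

FAIL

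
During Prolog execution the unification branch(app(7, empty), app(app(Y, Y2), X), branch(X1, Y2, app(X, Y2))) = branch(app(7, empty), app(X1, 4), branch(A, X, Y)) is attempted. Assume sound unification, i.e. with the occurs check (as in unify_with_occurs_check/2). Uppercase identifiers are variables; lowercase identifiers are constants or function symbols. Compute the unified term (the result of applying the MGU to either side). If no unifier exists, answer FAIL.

branch(app(7, empty), app(app(app(4, 4), 4), 4), branch(app(app(4, 4), 4), 4, app(4, 4)))

Decompose branch/3: app(7, empty) = app(7, empty),  app(app(Y, Y2), X) = app(X1, 4),  branch(X1, Y2, app(X, Y2)) = branch(A, X, Y).
Delete trivial equation app(7, empty) = app(7, empty).
Decompose app/2: app(Y, Y2) = X1,  X = 4.
Bind X1 := app(Y, Y2); substituting into the one remaining equation that mentions X1 gives: branch(app(Y, Y2), Y2, app(X, Y2)) = branch(A, X, Y).
Bind X := 4; substituting into the remaining equation gives: branch(app(Y, Y2), Y2, app(4, Y2)) = branch(A, 4, Y).
Decompose branch/3: app(Y, Y2) = A,  Y2 = 4,  app(4, Y2) = Y.
Bind A := app(Y, Y2); no other remaining equation mentions A.
Bind Y2 := 4; substituting into the remaining equation gives: app(4, 4) = Y. Substituting into the earlier bindings gives X1 := app(Y, 4), A := app(Y, 4).
Bind Y := app(4, 4). Substituting into the earlier bindings gives X1 := app(app(4, 4), 4), A := app(app(4, 4), 4).
Applying the MGU to either side gives branch(app(7, empty), app(app(app(4, 4), 4), 4), branch(app(app(4, 4), 4), 4, app(4, 4))).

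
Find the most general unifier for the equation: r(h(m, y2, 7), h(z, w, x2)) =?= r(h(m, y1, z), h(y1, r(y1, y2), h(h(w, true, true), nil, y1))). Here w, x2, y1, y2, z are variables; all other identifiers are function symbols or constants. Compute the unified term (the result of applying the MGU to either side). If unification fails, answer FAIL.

Decompose r/2: h(m, y2, 7) =?= h(m, y1, z),  h(z, w, x2) =?= h(y1, r(y1, y2), h(h(w, true, true), nil, y1)).
Decompose h/3: m =?= m,  y2 =?= y1,  7 =?= z.
Delete trivial equation m =?= m.
Bind y2 := y1; substituting into the one remaining equation that mentions y2 gives: h(z, w, x2) =?= h(y1, r(y1, y1), h(h(w, true, true), nil, y1)).
Bind z := 7; substituting into the remaining equation gives: h(7, w, x2) =?= h(y1, r(y1, y1), h(h(w, true, true), nil, y1)).
Decompose h/3: 7 =?= y1,  w =?= r(y1, y1),  x2 =?= h(h(w, true, true), nil, y1).
Bind y1 := 7; substituting into the remaining equations gives: w =?= r(7, 7),  x2 =?= h(h(w, true, true), nil, 7). Substituting into the earlier binding gives y2 := 7.
Bind w := r(7, 7); substituting into the remaining equation gives: x2 =?= h(h(r(7, 7), true, true), nil, 7).
Bind x2 := h(h(r(7, 7), true, true), nil, 7).
Applying the MGU to either side gives r(h(m, 7, 7), h(7, r(7, 7), h(h(r(7, 7), true, true), nil, 7))).

r(h(m, 7, 7), h(7, r(7, 7), h(h(r(7, 7), true, true), nil, 7)))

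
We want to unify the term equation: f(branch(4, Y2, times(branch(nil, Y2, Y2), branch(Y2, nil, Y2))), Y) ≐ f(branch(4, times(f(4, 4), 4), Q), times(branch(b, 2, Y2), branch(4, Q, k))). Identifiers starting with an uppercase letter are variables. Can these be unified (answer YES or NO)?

Decompose f/2: branch(4, Y2, times(branch(nil, Y2, Y2), branch(Y2, nil, Y2))) ≐ branch(4, times(f(4, 4), 4), Q),  Y ≐ times(branch(b, 2, Y2), branch(4, Q, k)).
Decompose branch/3: 4 ≐ 4,  Y2 ≐ times(f(4, 4), 4),  times(branch(nil, Y2, Y2), branch(Y2, nil, Y2)) ≐ Q.
Delete trivial equation 4 ≐ 4.
Bind Y2 := times(f(4, 4), 4); substituting into the remaining equations gives: times(branch(nil, times(f(4, 4), 4), times(f(4, 4), 4)), branch(times(f(4, 4), 4), nil, times(f(4, 4), 4))) ≐ Q,  Y ≐ times(branch(b, 2, times(f(4, 4), 4)), branch(4, Q, k)).
Bind Q := times(branch(nil, times(f(4, 4), 4), times(f(4, 4), 4)), branch(times(f(4, 4), 4), nil, times(f(4, 4), 4))); substituting into the remaining equation gives: Y ≐ times(branch(b, 2, times(f(4, 4), 4)), branch(4, times(branch(nil, times(f(4, 4), 4), times(f(4, 4), 4)), branch(times(f(4, 4), 4), nil, times(f(4, 4), 4))), k)).
Bind Y := times(branch(b, 2, times(f(4, 4), 4)), branch(4, times(branch(nil, times(f(4, 4), 4), times(f(4, 4), 4)), branch(times(f(4, 4), 4), nil, times(f(4, 4), 4))), k)).
No equations remain and no clash or occurs-check failure arose, so a unifier exists.

YES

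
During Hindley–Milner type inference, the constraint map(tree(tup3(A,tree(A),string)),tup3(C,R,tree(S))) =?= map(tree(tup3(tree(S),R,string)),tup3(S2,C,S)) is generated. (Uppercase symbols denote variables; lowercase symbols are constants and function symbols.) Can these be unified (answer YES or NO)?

NO

Decompose map/2: tree(tup3(A,tree(A),string)) =?= tree(tup3(tree(S),R,string)),  tup3(C,R,tree(S)) =?= tup3(S2,C,S).
Decompose tree/1: tup3(A,tree(A),string) =?= tup3(tree(S),R,string).
Decompose tup3/3: A =?= tree(S),  tree(A) =?= R,  string =?= string.
Bind A := tree(S); substituting into the one remaining equation that mentions A gives: tree(tree(S)) =?= R.
Bind R := tree(tree(S)); substituting into the one remaining equation that mentions R gives: tup3(C,tree(tree(S)),tree(S)) =?= tup3(S2,C,S).
Delete trivial equation string =?= string.
Decompose tup3/3: C =?= S2,  tree(tree(S)) =?= C,  tree(S) =?= S.
Bind C := S2; substituting into the one remaining equation that mentions C gives: tree(tree(S)) =?= S2.
Bind S2 := tree(tree(S)); no other remaining equation mentions S2. Substituting into the earlier binding gives C := tree(tree(S)).
Occurs check fails: S occurs in tree(S); the equation S =?= tree(S) has no finite solution.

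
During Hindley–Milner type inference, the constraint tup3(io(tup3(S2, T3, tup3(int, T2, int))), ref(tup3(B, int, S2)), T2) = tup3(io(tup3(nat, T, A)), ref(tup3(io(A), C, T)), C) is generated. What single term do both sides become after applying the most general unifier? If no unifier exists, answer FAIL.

Decompose tup3/3: io(tup3(S2, T3, tup3(int, T2, int))) = io(tup3(nat, T, A)),  ref(tup3(B, int, S2)) = ref(tup3(io(A), C, T)),  T2 = C.
Decompose io/1: tup3(S2, T3, tup3(int, T2, int)) = tup3(nat, T, A).
Decompose tup3/3: S2 = nat,  T3 = T,  tup3(int, T2, int) = A.
Bind S2 := nat; substituting into the one remaining equation that mentions S2 gives: ref(tup3(B, int, nat)) = ref(tup3(io(A), C, T)).
Bind T3 := T; no other remaining equation mentions T3.
Bind A := tup3(int, T2, int); substituting into the one remaining equation that mentions A gives: ref(tup3(B, int, nat)) = ref(tup3(io(tup3(int, T2, int)), C, T)).
Decompose ref/1: tup3(B, int, nat) = tup3(io(tup3(int, T2, int)), C, T).
Decompose tup3/3: B = io(tup3(int, T2, int)),  int = C,  nat = T.
Bind B := io(tup3(int, T2, int)); no other remaining equation mentions B.
Bind C := int; substituting into the one remaining equation that mentions C gives: T2 = int.
Bind T := nat; no other remaining equation mentions T. Substituting into the earlier binding gives T3 := nat.
Bind T2 := int. Substituting into the earlier bindings gives A := tup3(int, int, int), B := io(tup3(int, int, int)).
Applying the MGU to either side gives tup3(io(tup3(nat, nat, tup3(int, int, int))), ref(tup3(io(tup3(int, int, int)), int, nat)), int).

tup3(io(tup3(nat, nat, tup3(int, int, int))), ref(tup3(io(tup3(int, int, int)), int, nat)), int)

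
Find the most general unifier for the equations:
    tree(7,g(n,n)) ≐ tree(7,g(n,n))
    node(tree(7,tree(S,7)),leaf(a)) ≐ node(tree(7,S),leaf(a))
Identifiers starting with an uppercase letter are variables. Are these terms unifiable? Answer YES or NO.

NO

Delete trivial equation tree(7,g(n,n)) ≐ tree(7,g(n,n)).
Decompose node/2: tree(7,tree(S,7)) ≐ tree(7,S),  leaf(a) ≐ leaf(a).
Decompose tree/2: 7 ≐ 7,  tree(S,7) ≐ S.
Delete trivial equation 7 ≐ 7.
Occurs check fails: S occurs in tree(S,7); the equation S ≐ tree(S,7) has no finite solution.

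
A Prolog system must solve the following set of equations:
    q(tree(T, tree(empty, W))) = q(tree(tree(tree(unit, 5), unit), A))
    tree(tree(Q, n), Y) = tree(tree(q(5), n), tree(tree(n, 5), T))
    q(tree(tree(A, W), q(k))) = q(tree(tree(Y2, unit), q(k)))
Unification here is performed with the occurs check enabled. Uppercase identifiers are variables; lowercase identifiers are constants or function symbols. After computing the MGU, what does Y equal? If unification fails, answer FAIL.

Decompose q/1: tree(T, tree(empty, W)) = tree(tree(tree(unit, 5), unit), A).
Decompose tree/2: T = tree(tree(unit, 5), unit),  tree(empty, W) = A.
Bind T := tree(tree(unit, 5), unit); substituting into the one remaining equation that mentions T gives: tree(tree(Q, n), Y) = tree(tree(q(5), n), tree(tree(n, 5), tree(tree(unit, 5), unit))).
Bind A := tree(empty, W); substituting into the one remaining equation that mentions A gives: q(tree(tree(tree(empty, W), W), q(k))) = q(tree(tree(Y2, unit), q(k))).
Decompose tree/2: tree(Q, n) = tree(q(5), n),  Y = tree(tree(n, 5), tree(tree(unit, 5), unit)).
Decompose tree/2: Q = q(5),  n = n.
Bind Q := q(5); no other remaining equation mentions Q.
Delete trivial equation n = n.
Bind Y := tree(tree(n, 5), tree(tree(unit, 5), unit)); no other remaining equation mentions Y.
Decompose q/1: tree(tree(tree(empty, W), W), q(k)) = tree(tree(Y2, unit), q(k)).
Decompose tree/2: tree(tree(empty, W), W) = tree(Y2, unit),  q(k) = q(k).
Decompose tree/2: tree(empty, W) = Y2,  W = unit.
Bind Y2 := tree(empty, W); no other remaining equation mentions Y2.
Bind W := unit; no other remaining equation mentions W. Substituting into the earlier bindings gives A := tree(empty, unit), Y2 := tree(empty, unit).
Delete trivial equation q(k) = q(k).
MGU = { T -> tree(tree(unit, 5), unit), A -> tree(empty, unit), Q -> q(5), Y -> tree(tree(n, 5), tree(tree(unit, 5), unit)), Y2 -> tree(empty, unit), W -> unit }, so Y -> tree(tree(n, 5), tree(tree(unit, 5), unit)).

tree(tree(n, 5), tree(tree(unit, 5), unit))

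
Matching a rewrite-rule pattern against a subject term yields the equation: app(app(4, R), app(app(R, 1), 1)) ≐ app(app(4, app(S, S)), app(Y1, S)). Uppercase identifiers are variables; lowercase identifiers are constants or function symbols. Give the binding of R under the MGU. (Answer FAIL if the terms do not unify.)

Decompose app/2: app(4, R) ≐ app(4, app(S, S)),  app(app(R, 1), 1) ≐ app(Y1, S).
Decompose app/2: 4 ≐ 4,  R ≐ app(S, S).
Delete trivial equation 4 ≐ 4.
Bind R := app(S, S); substituting into the remaining equation gives: app(app(app(S, S), 1), 1) ≐ app(Y1, S).
Decompose app/2: app(app(S, S), 1) ≐ Y1,  1 ≐ S.
Bind Y1 := app(app(S, S), 1); no other remaining equation mentions Y1.
Bind S := 1. Substituting into the earlier bindings gives R := app(1, 1), Y1 := app(app(1, 1), 1).
MGU = { R -> app(1, 1), Y1 -> app(app(1, 1), 1), S -> 1 }, so R -> app(1, 1).

app(1, 1)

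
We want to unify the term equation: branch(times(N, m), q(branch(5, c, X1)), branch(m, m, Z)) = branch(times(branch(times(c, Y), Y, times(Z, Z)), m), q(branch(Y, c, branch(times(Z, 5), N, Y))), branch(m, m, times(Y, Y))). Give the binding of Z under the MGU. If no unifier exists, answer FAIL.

Decompose branch/3: times(N, m) = times(branch(times(c, Y), Y, times(Z, Z)), m),  q(branch(5, c, X1)) = q(branch(Y, c, branch(times(Z, 5), N, Y))),  branch(m, m, Z) = branch(m, m, times(Y, Y)).
Decompose times/2: N = branch(times(c, Y), Y, times(Z, Z)),  m = m.
Bind N := branch(times(c, Y), Y, times(Z, Z)); substituting into the one remaining equation that mentions N gives: q(branch(5, c, X1)) = q(branch(Y, c, branch(times(Z, 5), branch(times(c, Y), Y, times(Z, Z)), Y))).
Delete trivial equation m = m.
Decompose q/1: branch(5, c, X1) = branch(Y, c, branch(times(Z, 5), branch(times(c, Y), Y, times(Z, Z)), Y)).
Decompose branch/3: 5 = Y,  c = c,  X1 = branch(times(Z, 5), branch(times(c, Y), Y, times(Z, Z)), Y).
Bind Y := 5; substituting into the 2 remaining equations that mention Y gives: X1 = branch(times(Z, 5), branch(times(c, 5), 5, times(Z, Z)), 5),  branch(m, m, Z) = branch(m, m, times(5, 5)). Substituting into the earlier binding gives N := branch(times(c, 5), 5, times(Z, Z)).
Delete trivial equation c = c.
Bind X1 := branch(times(Z, 5), branch(times(c, 5), 5, times(Z, Z)), 5); no other remaining equation mentions X1.
Decompose branch/3: m = m,  m = m,  Z = times(5, 5).
Delete trivial equation m = m.
Delete trivial equation m = m.
Bind Z := times(5, 5). Substituting into the earlier bindings gives N := branch(times(c, 5), 5, times(times(5, 5), times(5, 5))), X1 := branch(times(times(5, 5), 5), branch(times(c, 5), 5, times(times(5, 5), times(5, 5))), 5).
MGU = { N := branch(times(c, 5), 5, times(times(5, 5), times(5, 5))), Y := 5, X1 := branch(times(times(5, 5), 5), branch(times(c, 5), 5, times(times(5, 5), times(5, 5))), 5), Z := times(5, 5) }, so Z := times(5, 5).

times(5, 5)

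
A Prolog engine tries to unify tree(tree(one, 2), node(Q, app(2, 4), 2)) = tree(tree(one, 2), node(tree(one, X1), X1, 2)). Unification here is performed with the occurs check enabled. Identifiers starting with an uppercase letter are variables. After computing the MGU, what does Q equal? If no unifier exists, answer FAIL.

tree(one, app(2, 4))

Decompose tree/2: tree(one, 2) = tree(one, 2),  node(Q, app(2, 4), 2) = node(tree(one, X1), X1, 2).
Delete trivial equation tree(one, 2) = tree(one, 2).
Decompose node/3: Q = tree(one, X1),  app(2, 4) = X1,  2 = 2.
Bind Q := tree(one, X1); no other remaining equation mentions Q.
Bind X1 := app(2, 4); no other remaining equation mentions X1. Substituting into the earlier binding gives Q := tree(one, app(2, 4)).
Delete trivial equation 2 = 2.
MGU = { Q -> tree(one, app(2, 4)), X1 -> app(2, 4) }, so Q -> tree(one, app(2, 4)).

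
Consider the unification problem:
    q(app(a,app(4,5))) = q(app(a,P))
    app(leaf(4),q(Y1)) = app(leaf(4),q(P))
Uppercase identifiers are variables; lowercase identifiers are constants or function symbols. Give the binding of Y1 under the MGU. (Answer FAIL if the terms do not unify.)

app(4,5)

Decompose q/1: app(a,app(4,5)) = app(a,P).
Decompose app/2: a = a,  app(4,5) = P.
Delete trivial equation a = a.
Bind P := app(4,5); substituting into the remaining equation gives: app(leaf(4),q(Y1)) = app(leaf(4),q(app(4,5))).
Decompose app/2: leaf(4) = leaf(4),  q(Y1) = q(app(4,5)).
Delete trivial equation leaf(4) = leaf(4).
Decompose q/1: Y1 = app(4,5).
Bind Y1 := app(4,5).
MGU = { P := app(4,5), Y1 := app(4,5) }, so Y1 := app(4,5).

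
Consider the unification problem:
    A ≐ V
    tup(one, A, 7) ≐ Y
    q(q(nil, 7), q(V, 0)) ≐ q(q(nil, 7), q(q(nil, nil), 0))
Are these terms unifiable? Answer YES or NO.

Bind A := V; substituting into the one remaining equation that mentions A gives: tup(one, V, 7) ≐ Y.
Bind Y := tup(one, V, 7); no other remaining equation mentions Y.
Decompose q/2: q(nil, 7) ≐ q(nil, 7),  q(V, 0) ≐ q(q(nil, nil), 0).
Delete trivial equation q(nil, 7) ≐ q(nil, 7).
Decompose q/2: V ≐ q(nil, nil),  0 ≐ 0.
Bind V := q(nil, nil); no other remaining equation mentions V. Substituting into the earlier bindings gives A := q(nil, nil), Y := tup(one, q(nil, nil), 7).
Delete trivial equation 0 ≐ 0.
No equations remain and no clash or occurs-check failure arose, so a unifier exists.

YES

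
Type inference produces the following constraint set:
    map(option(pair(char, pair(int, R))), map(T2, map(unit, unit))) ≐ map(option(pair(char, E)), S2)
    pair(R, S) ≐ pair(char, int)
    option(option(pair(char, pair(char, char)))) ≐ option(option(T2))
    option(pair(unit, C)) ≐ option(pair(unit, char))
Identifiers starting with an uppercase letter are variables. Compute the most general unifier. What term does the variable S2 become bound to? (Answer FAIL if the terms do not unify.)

Decompose map/2: option(pair(char, pair(int, R))) ≐ option(pair(char, E)),  map(T2, map(unit, unit)) ≐ S2.
Decompose option/1: pair(char, pair(int, R)) ≐ pair(char, E).
Decompose pair/2: char ≐ char,  pair(int, R) ≐ E.
Delete trivial equation char ≐ char.
Bind E := pair(int, R); no other remaining equation mentions E.
Bind S2 := map(T2, map(unit, unit)); no other remaining equation mentions S2.
Decompose pair/2: R ≐ char,  S ≐ int.
Bind R := char; no other remaining equation mentions R. Substituting into the earlier binding gives E := pair(int, char).
Bind S := int; no other remaining equation mentions S.
Decompose option/1: option(pair(char, pair(char, char))) ≐ option(T2).
Decompose option/1: pair(char, pair(char, char)) ≐ T2.
Bind T2 := pair(char, pair(char, char)); no other remaining equation mentions T2. Substituting into the earlier binding gives S2 := map(pair(char, pair(char, char)), map(unit, unit)).
Decompose option/1: pair(unit, C) ≐ pair(unit, char).
Decompose pair/2: unit ≐ unit,  C ≐ char.
Delete trivial equation unit ≐ unit.
Bind C := char.
MGU = { E ↦ pair(int, char), S2 ↦ map(pair(char, pair(char, char)), map(unit, unit)), R ↦ char, S ↦ int, T2 ↦ pair(char, pair(char, char)), C ↦ char }, so S2 ↦ map(pair(char, pair(char, char)), map(unit, unit)).

map(pair(char, pair(char, char)), map(unit, unit))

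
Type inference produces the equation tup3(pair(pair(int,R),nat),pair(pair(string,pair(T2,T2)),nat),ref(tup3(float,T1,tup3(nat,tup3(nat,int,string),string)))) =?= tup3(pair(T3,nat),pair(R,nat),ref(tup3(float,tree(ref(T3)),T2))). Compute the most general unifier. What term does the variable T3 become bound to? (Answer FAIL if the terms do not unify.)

Decompose tup3/3: pair(pair(int,R),nat) =?= pair(T3,nat),  pair(pair(string,pair(T2,T2)),nat) =?= pair(R,nat),  ref(tup3(float,T1,tup3(nat,tup3(nat,int,string),string))) =?= ref(tup3(float,tree(ref(T3)),T2)).
Decompose pair/2: pair(int,R) =?= T3,  nat =?= nat.
Bind T3 := pair(int,R); substituting into the one remaining equation that mentions T3 gives: ref(tup3(float,T1,tup3(nat,tup3(nat,int,string),string))) =?= ref(tup3(float,tree(ref(pair(int,R))),T2)).
Delete trivial equation nat =?= nat.
Decompose pair/2: pair(string,pair(T2,T2)) =?= R,  nat =?= nat.
Bind R := pair(string,pair(T2,T2)); substituting into the one remaining equation that mentions R gives: ref(tup3(float,T1,tup3(nat,tup3(nat,int,string),string))) =?= ref(tup3(float,tree(ref(pair(int,pair(string,pair(T2,T2))))),T2)). Substituting into the earlier binding gives T3 := pair(int,pair(string,pair(T2,T2))).
Delete trivial equation nat =?= nat.
Decompose ref/1: tup3(float,T1,tup3(nat,tup3(nat,int,string),string)) =?= tup3(float,tree(ref(pair(int,pair(string,pair(T2,T2))))),T2).
Decompose tup3/3: float =?= float,  T1 =?= tree(ref(pair(int,pair(string,pair(T2,T2))))),  tup3(nat,tup3(nat,int,string),string) =?= T2.
Delete trivial equation float =?= float.
Bind T1 := tree(ref(pair(int,pair(string,pair(T2,T2))))); no other remaining equation mentions T1.
Bind T2 := tup3(nat,tup3(nat,int,string),string). Substituting into the earlier bindings gives T3 := pair(int,pair(string,pair(tup3(nat,tup3(nat,int,string),string),tup3(nat,tup3(nat,int,string),string)))), R := pair(string,pair(tup3(nat,tup3(nat,int,string),string),tup3(nat,tup3(nat,int,string),string))), T1 := tree(ref(pair(int,pair(string,pair(tup3(nat,tup3(nat,int,string),string),tup3(nat,tup3(nat,int,string),string)))))).
MGU = { T3 := pair(int,pair(string,pair(tup3(nat,tup3(nat,int,string),string),tup3(nat,tup3(nat,int,string),string)))), R := pair(string,pair(tup3(nat,tup3(nat,int,string),string),tup3(nat,tup3(nat,int,string),string))), T1 := tree(ref(pair(int,pair(string,pair(tup3(nat,tup3(nat,int,string),string),tup3(nat,tup3(nat,int,string),string)))))), T2 := tup3(nat,tup3(nat,int,string),string) }, so T3 := pair(int,pair(string,pair(tup3(nat,tup3(nat,int,string),string),tup3(nat,tup3(nat,int,string),string)))).

pair(int,pair(string,pair(tup3(nat,tup3(nat,int,string),string),tup3(nat,tup3(nat,int,string),string))))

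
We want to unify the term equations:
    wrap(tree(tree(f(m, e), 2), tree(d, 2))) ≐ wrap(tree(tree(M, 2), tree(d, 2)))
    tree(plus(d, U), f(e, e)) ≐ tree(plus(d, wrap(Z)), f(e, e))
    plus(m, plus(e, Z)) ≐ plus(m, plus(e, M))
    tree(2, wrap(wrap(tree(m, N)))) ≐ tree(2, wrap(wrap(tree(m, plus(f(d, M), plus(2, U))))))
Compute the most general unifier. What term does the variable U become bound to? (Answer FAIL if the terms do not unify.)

Decompose wrap/1: tree(tree(f(m, e), 2), tree(d, 2)) ≐ tree(tree(M, 2), tree(d, 2)).
Decompose tree/2: tree(f(m, e), 2) ≐ tree(M, 2),  tree(d, 2) ≐ tree(d, 2).
Decompose tree/2: f(m, e) ≐ M,  2 ≐ 2.
Bind M := f(m, e); substituting into the 2 remaining equations that mention M gives: plus(m, plus(e, Z)) ≐ plus(m, plus(e, f(m, e))),  tree(2, wrap(wrap(tree(m, N)))) ≐ tree(2, wrap(wrap(tree(m, plus(f(d, f(m, e)), plus(2, U)))))).
Delete trivial equation 2 ≐ 2.
Delete trivial equation tree(d, 2) ≐ tree(d, 2).
Decompose tree/2: plus(d, U) ≐ plus(d, wrap(Z)),  f(e, e) ≐ f(e, e).
Decompose plus/2: d ≐ d,  U ≐ wrap(Z).
Delete trivial equation d ≐ d.
Bind U := wrap(Z); substituting into the one remaining equation that mentions U gives: tree(2, wrap(wrap(tree(m, N)))) ≐ tree(2, wrap(wrap(tree(m, plus(f(d, f(m, e)), plus(2, wrap(Z))))))).
Delete trivial equation f(e, e) ≐ f(e, e).
Decompose plus/2: m ≐ m,  plus(e, Z) ≐ plus(e, f(m, e)).
Delete trivial equation m ≐ m.
Decompose plus/2: e ≐ e,  Z ≐ f(m, e).
Delete trivial equation e ≐ e.
Bind Z := f(m, e); substituting into the remaining equation gives: tree(2, wrap(wrap(tree(m, N)))) ≐ tree(2, wrap(wrap(tree(m, plus(f(d, f(m, e)), plus(2, wrap(f(m, e)))))))). Substituting into the earlier binding gives U := wrap(f(m, e)).
Decompose tree/2: 2 ≐ 2,  wrap(wrap(tree(m, N))) ≐ wrap(wrap(tree(m, plus(f(d, f(m, e)), plus(2, wrap(f(m, e))))))).
Delete trivial equation 2 ≐ 2.
Decompose wrap/1: wrap(tree(m, N)) ≐ wrap(tree(m, plus(f(d, f(m, e)), plus(2, wrap(f(m, e)))))).
Decompose wrap/1: tree(m, N) ≐ tree(m, plus(f(d, f(m, e)), plus(2, wrap(f(m, e))))).
Decompose tree/2: m ≐ m,  N ≐ plus(f(d, f(m, e)), plus(2, wrap(f(m, e)))).
Delete trivial equation m ≐ m.
Bind N := plus(f(d, f(m, e)), plus(2, wrap(f(m, e)))).
MGU = { M -> f(m, e), U -> wrap(f(m, e)), Z -> f(m, e), N -> plus(f(d, f(m, e)), plus(2, wrap(f(m, e)))) }, so U -> wrap(f(m, e)).

wrap(f(m, e))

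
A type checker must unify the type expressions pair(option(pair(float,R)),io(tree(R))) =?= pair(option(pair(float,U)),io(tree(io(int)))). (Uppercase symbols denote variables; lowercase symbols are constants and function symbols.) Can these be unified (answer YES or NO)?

Decompose pair/2: option(pair(float,R)) =?= option(pair(float,U)),  io(tree(R)) =?= io(tree(io(int))).
Decompose option/1: pair(float,R) =?= pair(float,U).
Decompose pair/2: float =?= float,  R =?= U.
Delete trivial equation float =?= float.
Bind R := U; substituting into the remaining equation gives: io(tree(U)) =?= io(tree(io(int))).
Decompose io/1: tree(U) =?= tree(io(int)).
Decompose tree/1: U =?= io(int).
Bind U := io(int). Substituting into the earlier binding gives R := io(int).
No equations remain and no clash or occurs-check failure arose, so a unifier exists.

YES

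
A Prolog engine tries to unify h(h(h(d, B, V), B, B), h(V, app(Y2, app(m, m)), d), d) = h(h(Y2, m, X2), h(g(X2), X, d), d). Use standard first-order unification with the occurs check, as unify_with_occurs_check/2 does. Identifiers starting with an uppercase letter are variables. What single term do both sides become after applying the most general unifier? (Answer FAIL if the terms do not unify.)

h(h(h(d, m, g(m)), m, m), h(g(m), app(h(d, m, g(m)), app(m, m)), d), d)

Decompose h/3: h(h(d, B, V), B, B) = h(Y2, m, X2),  h(V, app(Y2, app(m, m)), d) = h(g(X2), X, d),  d = d.
Decompose h/3: h(d, B, V) = Y2,  B = m,  B = X2.
Bind Y2 := h(d, B, V); substituting into the one remaining equation that mentions Y2 gives: h(V, app(h(d, B, V), app(m, m)), d) = h(g(X2), X, d).
Bind B := m; substituting into the 2 remaining equations that mention B gives: m = X2,  h(V, app(h(d, m, V), app(m, m)), d) = h(g(X2), X, d). Substituting into the earlier binding gives Y2 := h(d, m, V).
Bind X2 := m; substituting into the one remaining equation that mentions X2 gives: h(V, app(h(d, m, V), app(m, m)), d) = h(g(m), X, d).
Decompose h/3: V = g(m),  app(h(d, m, V), app(m, m)) = X,  d = d.
Bind V := g(m); substituting into the one remaining equation that mentions V gives: app(h(d, m, g(m)), app(m, m)) = X. Substituting into the earlier binding gives Y2 := h(d, m, g(m)).
Bind X := app(h(d, m, g(m)), app(m, m)); no other remaining equation mentions X.
Delete trivial equation d = d.
Delete trivial equation d = d.
Applying the MGU to either side gives h(h(h(d, m, g(m)), m, m), h(g(m), app(h(d, m, g(m)), app(m, m)), d), d).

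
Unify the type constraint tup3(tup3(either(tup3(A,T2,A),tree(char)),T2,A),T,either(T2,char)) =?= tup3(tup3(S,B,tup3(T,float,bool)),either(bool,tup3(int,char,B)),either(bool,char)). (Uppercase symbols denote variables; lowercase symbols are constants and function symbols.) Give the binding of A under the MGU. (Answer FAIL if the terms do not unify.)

tup3(either(bool,tup3(int,char,bool)),float,bool)

Decompose tup3/3: tup3(either(tup3(A,T2,A),tree(char)),T2,A) =?= tup3(S,B,tup3(T,float,bool)),  T =?= either(bool,tup3(int,char,B)),  either(T2,char) =?= either(bool,char).
Decompose tup3/3: either(tup3(A,T2,A),tree(char)) =?= S,  T2 =?= B,  A =?= tup3(T,float,bool).
Bind S := either(tup3(A,T2,A),tree(char)); no other remaining equation mentions S.
Bind T2 := B; substituting into the one remaining equation that mentions T2 gives: either(B,char) =?= either(bool,char). Substituting into the earlier binding gives S := either(tup3(A,B,A),tree(char)).
Bind A := tup3(T,float,bool); no other remaining equation mentions A. Substituting into the earlier binding gives S := either(tup3(tup3(T,float,bool),B,tup3(T,float,bool)),tree(char)).
Bind T := either(bool,tup3(int,char,B)); no other remaining equation mentions T. Substituting into the earlier bindings gives S := either(tup3(tup3(either(bool,tup3(int,char,B)),float,bool),B,tup3(either(bool,tup3(int,char,B)),float,bool)),tree(char)), A := tup3(either(bool,tup3(int,char,B)),float,bool).
Decompose either/2: B =?= bool,  char =?= char.
Bind B := bool; no other remaining equation mentions B. Substituting into the earlier bindings gives S := either(tup3(tup3(either(bool,tup3(int,char,bool)),float,bool),bool,tup3(either(bool,tup3(int,char,bool)),float,bool)),tree(char)), T2 := bool, A := tup3(either(bool,tup3(int,char,bool)),float,bool), T := either(bool,tup3(int,char,bool)).
Delete trivial equation char =?= char.
MGU = { S ↦ either(tup3(tup3(either(bool,tup3(int,char,bool)),float,bool),bool,tup3(either(bool,tup3(int,char,bool)),float,bool)),tree(char)), T2 ↦ bool, A ↦ tup3(either(bool,tup3(int,char,bool)),float,bool), T ↦ either(bool,tup3(int,char,bool)), B ↦ bool }, so A ↦ tup3(either(bool,tup3(int,char,bool)),float,bool).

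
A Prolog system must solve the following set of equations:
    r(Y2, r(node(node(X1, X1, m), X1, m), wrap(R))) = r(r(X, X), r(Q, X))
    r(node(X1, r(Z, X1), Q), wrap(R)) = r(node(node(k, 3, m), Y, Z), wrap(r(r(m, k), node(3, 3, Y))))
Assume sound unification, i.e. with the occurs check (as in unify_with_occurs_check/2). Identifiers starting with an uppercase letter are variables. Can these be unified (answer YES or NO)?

Decompose r/2: Y2 = r(X, X),  r(node(node(X1, X1, m), X1, m), wrap(R)) = r(Q, X).
Bind Y2 := r(X, X); no other remaining equation mentions Y2.
Decompose r/2: node(node(X1, X1, m), X1, m) = Q,  wrap(R) = X.
Bind Q := node(node(X1, X1, m), X1, m); substituting into the one remaining equation that mentions Q gives: r(node(X1, r(Z, X1), node(node(X1, X1, m), X1, m)), wrap(R)) = r(node(node(k, 3, m), Y, Z), wrap(r(r(m, k), node(3, 3, Y)))).
Bind X := wrap(R); no other remaining equation mentions X. Substituting into the earlier binding gives Y2 := r(wrap(R), wrap(R)).
Decompose r/2: node(X1, r(Z, X1), node(node(X1, X1, m), X1, m)) = node(node(k, 3, m), Y, Z),  wrap(R) = wrap(r(r(m, k), node(3, 3, Y))).
Decompose node/3: X1 = node(k, 3, m),  r(Z, X1) = Y,  node(node(X1, X1, m), X1, m) = Z.
Bind X1 := node(k, 3, m); substituting into the 2 remaining equations that mention X1 gives: r(Z, node(k, 3, m)) = Y,  node(node(node(k, 3, m), node(k, 3, m), m), node(k, 3, m), m) = Z. Substituting into the earlier binding gives Q := node(node(node(k, 3, m), node(k, 3, m), m), node(k, 3, m), m).
Bind Y := r(Z, node(k, 3, m)); substituting into the one remaining equation that mentions Y gives: wrap(R) = wrap(r(r(m, k), node(3, 3, r(Z, node(k, 3, m))))).
Bind Z := node(node(node(k, 3, m), node(k, 3, m), m), node(k, 3, m), m); substituting into the remaining equation gives: wrap(R) = wrap(r(r(m, k), node(3, 3, r(node(node(node(k, 3, m), node(k, 3, m), m), node(k, 3, m), m), node(k, 3, m))))). Substituting into the earlier binding gives Y := r(node(node(node(k, 3, m), node(k, 3, m), m), node(k, 3, m), m), node(k, 3, m)).
Decompose wrap/1: R = r(r(m, k), node(3, 3, r(node(node(node(k, 3, m), node(k, 3, m), m), node(k, 3, m), m), node(k, 3, m)))).
Bind R := r(r(m, k), node(3, 3, r(node(node(node(k, 3, m), node(k, 3, m), m), node(k, 3, m), m), node(k, 3, m)))). Substituting into the earlier bindings gives Y2 := r(wrap(r(r(m, k), node(3, 3, r(node(node(node(k, 3, m), node(k, 3, m), m), node(k, 3, m), m), node(k, 3, m))))), wrap(r(r(m, k), node(3, 3, r(node(node(node(k, 3, m), node(k, 3, m), m), node(k, 3, m), m), node(k, 3, m)))))), X := wrap(r(r(m, k), node(3, 3, r(node(node(node(k, 3, m), node(k, 3, m), m), node(k, 3, m), m), node(k, 3, m))))).
No equations remain and no clash or occurs-check failure arose, so a unifier exists.

YES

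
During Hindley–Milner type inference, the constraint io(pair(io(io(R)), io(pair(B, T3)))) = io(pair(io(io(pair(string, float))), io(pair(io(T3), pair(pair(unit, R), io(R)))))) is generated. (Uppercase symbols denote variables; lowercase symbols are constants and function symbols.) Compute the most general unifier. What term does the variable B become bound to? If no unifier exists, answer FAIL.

Decompose io/1: pair(io(io(R)), io(pair(B, T3))) = pair(io(io(pair(string, float))), io(pair(io(T3), pair(pair(unit, R), io(R))))).
Decompose pair/2: io(io(R)) = io(io(pair(string, float))),  io(pair(B, T3)) = io(pair(io(T3), pair(pair(unit, R), io(R)))).
Decompose io/1: io(R) = io(pair(string, float)).
Decompose io/1: R = pair(string, float).
Bind R := pair(string, float); substituting into the remaining equation gives: io(pair(B, T3)) = io(pair(io(T3), pair(pair(unit, pair(string, float)), io(pair(string, float))))).
Decompose io/1: pair(B, T3) = pair(io(T3), pair(pair(unit, pair(string, float)), io(pair(string, float)))).
Decompose pair/2: B = io(T3),  T3 = pair(pair(unit, pair(string, float)), io(pair(string, float))).
Bind B := io(T3); no other remaining equation mentions B.
Bind T3 := pair(pair(unit, pair(string, float)), io(pair(string, float))). Substituting into the earlier binding gives B := io(pair(pair(unit, pair(string, float)), io(pair(string, float)))).
MGU = { R ↦ pair(string, float), B ↦ io(pair(pair(unit, pair(string, float)), io(pair(string, float)))), T3 ↦ pair(pair(unit, pair(string, float)), io(pair(string, float))) }, so B ↦ io(pair(pair(unit, pair(string, float)), io(pair(string, float)))).

io(pair(pair(unit, pair(string, float)), io(pair(string, float))))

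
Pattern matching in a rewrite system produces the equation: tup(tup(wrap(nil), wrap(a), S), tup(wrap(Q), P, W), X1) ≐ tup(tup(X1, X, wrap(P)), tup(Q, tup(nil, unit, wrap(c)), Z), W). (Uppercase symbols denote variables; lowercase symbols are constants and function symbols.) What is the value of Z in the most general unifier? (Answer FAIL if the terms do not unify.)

Decompose tup/3: tup(wrap(nil), wrap(a), S) ≐ tup(X1, X, wrap(P)),  tup(wrap(Q), P, W) ≐ tup(Q, tup(nil, unit, wrap(c)), Z),  X1 ≐ W.
Decompose tup/3: wrap(nil) ≐ X1,  wrap(a) ≐ X,  S ≐ wrap(P).
Bind X1 := wrap(nil); substituting into the one remaining equation that mentions X1 gives: wrap(nil) ≐ W.
Bind X := wrap(a); no other remaining equation mentions X.
Bind S := wrap(P); no other remaining equation mentions S.
Decompose tup/3: wrap(Q) ≐ Q,  P ≐ tup(nil, unit, wrap(c)),  W ≐ Z.
Occurs check fails: Q occurs in wrap(Q); the equation Q ≐ wrap(Q) has no finite solution.

FAIL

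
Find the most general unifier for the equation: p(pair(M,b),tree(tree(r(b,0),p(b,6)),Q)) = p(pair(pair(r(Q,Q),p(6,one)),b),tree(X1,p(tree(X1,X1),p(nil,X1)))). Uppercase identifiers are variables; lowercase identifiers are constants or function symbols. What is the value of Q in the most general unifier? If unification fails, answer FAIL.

p(tree(tree(r(b,0),p(b,6)),tree(r(b,0),p(b,6))),p(nil,tree(r(b,0),p(b,6))))

Decompose p/2: pair(M,b) = pair(pair(r(Q,Q),p(6,one)),b),  tree(tree(r(b,0),p(b,6)),Q) = tree(X1,p(tree(X1,X1),p(nil,X1))).
Decompose pair/2: M = pair(r(Q,Q),p(6,one)),  b = b.
Bind M := pair(r(Q,Q),p(6,one)); no other remaining equation mentions M.
Delete trivial equation b = b.
Decompose tree/2: tree(r(b,0),p(b,6)) = X1,  Q = p(tree(X1,X1),p(nil,X1)).
Bind X1 := tree(r(b,0),p(b,6)); substituting into the remaining equation gives: Q = p(tree(tree(r(b,0),p(b,6)),tree(r(b,0),p(b,6))),p(nil,tree(r(b,0),p(b,6)))).
Bind Q := p(tree(tree(r(b,0),p(b,6)),tree(r(b,0),p(b,6))),p(nil,tree(r(b,0),p(b,6)))). Substituting into the earlier binding gives M := pair(r(p(tree(tree(r(b,0),p(b,6)),tree(r(b,0),p(b,6))),p(nil,tree(r(b,0),p(b,6)))),p(tree(tree(r(b,0),p(b,6)),tree(r(b,0),p(b,6))),p(nil,tree(r(b,0),p(b,6))))),p(6,one)).
MGU = { M := pair(r(p(tree(tree(r(b,0),p(b,6)),tree(r(b,0),p(b,6))),p(nil,tree(r(b,0),p(b,6)))),p(tree(tree(r(b,0),p(b,6)),tree(r(b,0),p(b,6))),p(nil,tree(r(b,0),p(b,6))))),p(6,one)), X1 := tree(r(b,0),p(b,6)), Q := p(tree(tree(r(b,0),p(b,6)),tree(r(b,0),p(b,6))),p(nil,tree(r(b,0),p(b,6)))) }, so Q := p(tree(tree(r(b,0),p(b,6)),tree(r(b,0),p(b,6))),p(nil,tree(r(b,0),p(b,6)))).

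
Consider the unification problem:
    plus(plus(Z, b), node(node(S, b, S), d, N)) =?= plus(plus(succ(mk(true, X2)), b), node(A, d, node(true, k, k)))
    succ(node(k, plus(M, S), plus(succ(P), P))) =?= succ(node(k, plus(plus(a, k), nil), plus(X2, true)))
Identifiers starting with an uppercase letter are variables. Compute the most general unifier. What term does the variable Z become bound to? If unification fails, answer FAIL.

succ(mk(true, succ(true)))

Decompose plus/2: plus(Z, b) =?= plus(succ(mk(true, X2)), b),  node(node(S, b, S), d, N) =?= node(A, d, node(true, k, k)).
Decompose plus/2: Z =?= succ(mk(true, X2)),  b =?= b.
Bind Z := succ(mk(true, X2)); no other remaining equation mentions Z.
Delete trivial equation b =?= b.
Decompose node/3: node(S, b, S) =?= A,  d =?= d,  N =?= node(true, k, k).
Bind A := node(S, b, S); no other remaining equation mentions A.
Delete trivial equation d =?= d.
Bind N := node(true, k, k); no other remaining equation mentions N.
Decompose succ/1: node(k, plus(M, S), plus(succ(P), P)) =?= node(k, plus(plus(a, k), nil), plus(X2, true)).
Decompose node/3: k =?= k,  plus(M, S) =?= plus(plus(a, k), nil),  plus(succ(P), P) =?= plus(X2, true).
Delete trivial equation k =?= k.
Decompose plus/2: M =?= plus(a, k),  S =?= nil.
Bind M := plus(a, k); no other remaining equation mentions M.
Bind S := nil; no other remaining equation mentions S. Substituting into the earlier binding gives A := node(nil, b, nil).
Decompose plus/2: succ(P) =?= X2,  P =?= true.
Bind X2 := succ(P); no other remaining equation mentions X2. Substituting into the earlier binding gives Z := succ(mk(true, succ(P))).
Bind P := true. Substituting into the earlier bindings gives Z := succ(mk(true, succ(true))), X2 := succ(true).
MGU = { Z := succ(mk(true, succ(true))), A := node(nil, b, nil), N := node(true, k, k), M := plus(a, k), S := nil, X2 := succ(true), P := true }, so Z := succ(mk(true, succ(true))).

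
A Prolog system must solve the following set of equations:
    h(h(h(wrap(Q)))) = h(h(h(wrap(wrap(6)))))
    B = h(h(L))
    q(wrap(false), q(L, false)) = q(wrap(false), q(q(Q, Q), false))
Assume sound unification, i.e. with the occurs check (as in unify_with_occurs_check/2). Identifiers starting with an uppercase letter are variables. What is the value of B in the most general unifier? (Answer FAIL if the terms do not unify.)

h(h(q(wrap(6), wrap(6))))

Decompose h/1: h(h(wrap(Q))) = h(h(wrap(wrap(6)))).
Decompose h/1: h(wrap(Q)) = h(wrap(wrap(6))).
Decompose h/1: wrap(Q) = wrap(wrap(6)).
Decompose wrap/1: Q = wrap(6).
Bind Q := wrap(6); substituting into the one remaining equation that mentions Q gives: q(wrap(false), q(L, false)) = q(wrap(false), q(q(wrap(6), wrap(6)), false)).
Bind B := h(h(L)); no other remaining equation mentions B.
Decompose q/2: wrap(false) = wrap(false),  q(L, false) = q(q(wrap(6), wrap(6)), false).
Delete trivial equation wrap(false) = wrap(false).
Decompose q/2: L = q(wrap(6), wrap(6)),  false = false.
Bind L := q(wrap(6), wrap(6)); no other remaining equation mentions L. Substituting into the earlier binding gives B := h(h(q(wrap(6), wrap(6)))).
Delete trivial equation false = false.
MGU = { Q -> wrap(6), B -> h(h(q(wrap(6), wrap(6)))), L -> q(wrap(6), wrap(6)) }, so B -> h(h(q(wrap(6), wrap(6)))).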